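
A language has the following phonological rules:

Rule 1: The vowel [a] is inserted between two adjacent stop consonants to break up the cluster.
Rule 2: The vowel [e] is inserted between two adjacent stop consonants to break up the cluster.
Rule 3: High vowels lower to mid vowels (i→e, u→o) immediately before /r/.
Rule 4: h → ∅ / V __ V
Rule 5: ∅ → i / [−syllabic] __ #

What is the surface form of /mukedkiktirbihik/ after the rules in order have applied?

Rule 1 (stop-cluster a-epenthesis): /d/ and /k/ form a stop–stop cluster, so [a] is inserted between them. /k/ and /t/ form a stop–stop cluster, so [a] is inserted between them. /mukedkiktirbihik/ → mukedakikatirbihik.
Rule 2 (stop-cluster e-epenthesis): no segment meets the environment; /mukedakikatirbihik/ is unchanged.
Rule 3 (pre-rhotic lowering): /i/ is a high vowel immediately before /r/, so it lowers to [e]. /mukedakikatirbihik/ → mukedakikaterbihik.
Rule 4 (intervocalic h-deletion): /h/ occurs between vowels /i/ and /i/, so it deletes. /mukedakikaterbihik/ → mukedakikaterbiik.
Rule 5 (final i-epenthesis): the form ends in the consonant /k/, so [i] is inserted word-finally. /mukedakikaterbiik/ → mukedakikaterbiiki.

mukedakikaterbiiki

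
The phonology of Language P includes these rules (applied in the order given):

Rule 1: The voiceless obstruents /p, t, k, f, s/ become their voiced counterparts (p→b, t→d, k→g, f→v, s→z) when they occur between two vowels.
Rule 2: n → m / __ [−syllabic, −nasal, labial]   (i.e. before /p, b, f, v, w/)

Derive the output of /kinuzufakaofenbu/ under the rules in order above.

kinuzuvagaovembu

Rule 1 (intervocalic voicing): /f/ is a voiceless obstruent between vowels /u/ and /a/, so it voices to [v]. /k/ is a voiceless obstruent between vowels /a/ and /a/, so it voices to [g]. /f/ is a voiceless obstruent between vowels /o/ and /e/, so it voices to [v]. /kinuzufakaofenbu/ → kinuzuvagaovenbu.
Rule 2 (nasal place assimilation): /n/ precedes the labial consonant /b/, so it assimilates in place to [m]. /kinuzuvagaovenbu/ → kinuzuvagaovembu.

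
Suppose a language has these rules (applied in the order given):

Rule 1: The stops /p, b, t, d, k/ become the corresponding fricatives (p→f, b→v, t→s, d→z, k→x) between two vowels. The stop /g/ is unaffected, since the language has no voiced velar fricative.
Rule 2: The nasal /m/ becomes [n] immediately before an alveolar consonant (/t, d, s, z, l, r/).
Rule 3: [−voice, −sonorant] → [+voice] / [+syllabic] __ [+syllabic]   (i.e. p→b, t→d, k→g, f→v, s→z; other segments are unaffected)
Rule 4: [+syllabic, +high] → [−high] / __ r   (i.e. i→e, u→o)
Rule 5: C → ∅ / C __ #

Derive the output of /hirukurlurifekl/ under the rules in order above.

Rule 1 (intervocalic spirantization): /k/ is a stop between vowels /u/ and /u/, so it spirantizes to the fricative [x]. /hirukurlurifekl/ → hiruxurlurifekl.
Rule 2 (nasal place assimilation): no segment meets the environment; /hiruxurlurifekl/ is unchanged.
Rule 3 (intervocalic voicing): /f/ is a voiceless obstruent between vowels /i/ and /e/, so it voices to [v]. /hiruxurlurifekl/ → hiruxurlurivekl.
Rule 4 (pre-rhotic lowering): /i/ is a high vowel immediately before /r/, so it lowers to [e]. /u/ is a high vowel immediately before /r/, so it lowers to [o]. /u/ is a high vowel immediately before /r/, so it lowers to [o]. /hiruxurlurivekl/ → heruxorlorivekl.
Rule 5 (final cluster simplification): /l/ is the second consonant of a word-final cluster /kl/, so it deletes. /heruxorlorivekl/ → heruxorlorivek.

heruxorlorivek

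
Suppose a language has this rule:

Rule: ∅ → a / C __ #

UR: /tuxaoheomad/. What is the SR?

the form ends in the consonant /d/, so [a] is inserted word-finally.
Surface form: [tuxaoheomada].

tuxaoheomada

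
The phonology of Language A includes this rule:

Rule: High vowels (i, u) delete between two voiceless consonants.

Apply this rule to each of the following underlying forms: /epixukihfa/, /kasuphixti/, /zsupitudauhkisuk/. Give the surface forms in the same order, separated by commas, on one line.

epxkhfa, kasphxti, zsptudauhksk

/epixukihfa/: /i/ is a high vowel flanked by voiceless consonants /p/ and /x/, so it deletes. /u/ is a high vowel flanked by voiceless consonants /x/ and /k/, so it deletes. /i/ is a high vowel flanked by voiceless consonants /k/ and /h/, so it deletes. → [epxkhfa].
/kasuphixti/: /u/ is a high vowel flanked by voiceless consonants /s/ and /p/, so it deletes. /i/ is a high vowel flanked by voiceless consonants /h/ and /x/, so it deletes. → [kasphxti].
/zsupitudauhkisuk/: /u/ is a high vowel flanked by voiceless consonants /s/ and /p/, so it deletes. /i/ is a high vowel flanked by voiceless consonants /p/ and /t/, so it deletes. /i/ is a high vowel flanked by voiceless consonants /k/ and /s/, so it deletes. /u/ is a high vowel flanked by voiceless consonants /s/ and /k/, so it deletes. → [zsptudauhksk].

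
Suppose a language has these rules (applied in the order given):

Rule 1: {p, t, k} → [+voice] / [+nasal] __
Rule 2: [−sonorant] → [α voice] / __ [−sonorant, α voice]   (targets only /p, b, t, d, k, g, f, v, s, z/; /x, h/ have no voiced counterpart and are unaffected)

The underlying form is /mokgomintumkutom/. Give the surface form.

moggomindumgutom

Rule 1 (post-nasal voicing): /t/ is a voiceless stop immediately after the nasal /n/, so it voices to [d]. /k/ is a voiceless stop immediately after the nasal /m/, so it voices to [g]. /mokgomintumkutom/ → mokgomindumgutom.
Rule 2 (regressive voicing assimilation): /k/ precedes the voiced obstruent /g/, so it voices to [g] by assimilation. /mokgomindumgutom/ → moggomindumgutom.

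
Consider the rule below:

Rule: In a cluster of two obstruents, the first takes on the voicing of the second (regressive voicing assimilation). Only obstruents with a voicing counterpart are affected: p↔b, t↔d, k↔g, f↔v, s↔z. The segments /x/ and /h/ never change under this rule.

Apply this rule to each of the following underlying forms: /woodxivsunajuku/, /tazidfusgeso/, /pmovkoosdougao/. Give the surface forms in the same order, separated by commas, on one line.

/woodxivsunajuku/: /d/ precedes the voiceless obstruent /x/, so it devoices to [t] by assimilation. /v/ precedes the voiceless obstruent /s/, so it devoices to [f] by assimilation. → [wootxifsunajuku].
/tazidfusgeso/: /d/ precedes the voiceless obstruent /f/, so it devoices to [t] by assimilation. /s/ precedes the voiced obstruent /g/, so it voices to [z] by assimilation. → [tazitfuzgeso].
/pmovkoosdougao/: /v/ precedes the voiceless obstruent /k/, so it devoices to [f] by assimilation. /s/ precedes the voiced obstruent /d/, so it voices to [z] by assimilation. → [pmofkoozdougao].

wootxifsunajuku, tazitfuzgeso, pmofkoozdougao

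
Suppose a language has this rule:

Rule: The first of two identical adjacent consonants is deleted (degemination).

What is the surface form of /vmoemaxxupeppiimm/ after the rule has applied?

vmoemaxupepiim

/xx/ is a geminate; the first /x/ deletes.
/pp/ is a geminate; the first /p/ deletes.
/mm/ is a geminate; the first /m/ deletes.
The other instances of /v/, /m/, /x/, /p/ do not occur in the required environment and remain unchanged.
Surface form: [vmoemaxupepiim].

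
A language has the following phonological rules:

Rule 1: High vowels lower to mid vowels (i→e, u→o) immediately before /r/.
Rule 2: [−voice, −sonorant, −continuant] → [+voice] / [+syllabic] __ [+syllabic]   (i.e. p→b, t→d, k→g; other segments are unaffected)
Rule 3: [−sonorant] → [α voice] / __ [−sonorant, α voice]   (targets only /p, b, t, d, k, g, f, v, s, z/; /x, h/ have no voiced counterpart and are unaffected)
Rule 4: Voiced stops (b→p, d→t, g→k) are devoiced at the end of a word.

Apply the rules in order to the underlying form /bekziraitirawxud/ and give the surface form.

Rule 1 (pre-rhotic lowering): /i/ is a high vowel immediately before /r/, so it lowers to [e]. /i/ is a high vowel immediately before /r/, so it lowers to [e]. /bekziraitirawxud/ → bekzeraiterawxud.
Rule 2 (intervocalic voicing): /t/ is a voiceless stop between vowels /i/ and /e/, so it voices to [d]. /bekzeraiterawxud/ → bekzeraiderawxud.
Rule 3 (regressive voicing assimilation): /k/ precedes the voiced obstruent /z/, so it voices to [g] by assimilation. /bekzeraiderawxud/ → begzeraiderawxud.
Rule 4 (final devoicing): /d/ is a voiced stop in word-final position, so it devoices to [t]. /begzeraiderawxud/ → begzeraiderawxut.

begzeraiderawxut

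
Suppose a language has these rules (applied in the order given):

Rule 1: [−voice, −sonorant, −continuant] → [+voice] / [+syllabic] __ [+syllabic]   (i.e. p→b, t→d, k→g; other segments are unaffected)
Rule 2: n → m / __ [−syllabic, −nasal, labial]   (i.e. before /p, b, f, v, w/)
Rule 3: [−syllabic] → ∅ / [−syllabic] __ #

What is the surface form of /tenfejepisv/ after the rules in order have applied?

Rule 1 (intervocalic voicing): /p/ is a voiceless stop between vowels /e/ and /i/, so it voices to [b]. /tenfejepisv/ → tenfejebisv.
Rule 2 (nasal place assimilation): /n/ precedes the labial consonant /f/, so it assimilates in place to [m]. /tenfejebisv/ → temfejebisv.
Rule 3 (final cluster simplification): /v/ is the second consonant of a word-final cluster /sv/, so it deletes. /temfejebisv/ → temfejebis.

temfejebis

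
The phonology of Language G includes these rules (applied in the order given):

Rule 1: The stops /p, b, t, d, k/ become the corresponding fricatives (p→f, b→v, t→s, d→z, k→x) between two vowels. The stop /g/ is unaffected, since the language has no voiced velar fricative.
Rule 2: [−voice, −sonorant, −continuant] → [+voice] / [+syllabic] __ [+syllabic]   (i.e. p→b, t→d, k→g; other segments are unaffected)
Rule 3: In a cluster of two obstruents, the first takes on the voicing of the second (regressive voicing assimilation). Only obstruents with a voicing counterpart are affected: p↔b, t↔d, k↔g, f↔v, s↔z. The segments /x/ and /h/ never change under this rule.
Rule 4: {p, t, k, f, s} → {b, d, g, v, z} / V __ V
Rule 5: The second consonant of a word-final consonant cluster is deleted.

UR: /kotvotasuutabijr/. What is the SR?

Rule 1 (intervocalic spirantization): /t/ is a stop between vowels /o/ and /a/, so it spirantizes to the fricative [s]. /t/ is a stop between vowels /u/ and /a/, so it spirantizes to the fricative [s]. /b/ is a stop between vowels /a/ and /i/, so it spirantizes to the fricative [v]. /kotvotasuutabijr/ → kotvosasuusavijr.
Rule 2 (intervocalic voicing): no segment meets the environment; /kotvosasuusavijr/ is unchanged.
Rule 3 (regressive voicing assimilation): /t/ precedes the voiced obstruent /v/, so it voices to [d] by assimilation. /kotvosasuusavijr/ → kodvosasuusavijr.
Rule 4 (intervocalic voicing): /s/ is a voiceless obstruent between vowels /o/ and /a/, so it voices to [z]. /s/ is a voiceless obstruent between vowels /a/ and /u/, so it voices to [z]. /s/ is a voiceless obstruent between vowels /u/ and /a/, so it voices to [z]. /kodvosasuusavijr/ → kodvozazuuzavijr.
Rule 5 (final cluster simplification): /r/ is the second consonant of a word-final cluster /jr/, so it deletes. /kodvozazuuzavijr/ → kodvozazuuzavij.

kodvozazuuzavij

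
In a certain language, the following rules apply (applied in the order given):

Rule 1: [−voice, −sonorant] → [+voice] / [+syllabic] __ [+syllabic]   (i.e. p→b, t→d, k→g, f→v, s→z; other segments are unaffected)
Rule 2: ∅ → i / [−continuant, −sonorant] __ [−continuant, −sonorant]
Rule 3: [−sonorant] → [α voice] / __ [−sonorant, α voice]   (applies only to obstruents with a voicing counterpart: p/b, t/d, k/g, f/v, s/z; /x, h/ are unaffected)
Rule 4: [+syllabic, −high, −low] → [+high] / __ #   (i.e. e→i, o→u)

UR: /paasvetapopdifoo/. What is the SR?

paazvedabopidivou

Rule 1 (intervocalic voicing): /t/ is a voiceless obstruent between vowels /e/ and /a/, so it voices to [d]. /p/ is a voiceless obstruent between vowels /a/ and /o/, so it voices to [b]. /f/ is a voiceless obstruent between vowels /i/ and /o/, so it voices to [v]. /paasvetapopdifoo/ → paasvedabopdivoo.
Rule 2 (stop-cluster i-epenthesis): /p/ and /d/ form a stop–stop cluster, so [i] is inserted between them. /paasvedabopdivoo/ → paasvedabopidivoo.
Rule 3 (regressive voicing assimilation): /s/ precedes the voiced obstruent /v/, so it voices to [z] by assimilation. /paasvedabopidivoo/ → paazvedabopidivoo.
Rule 4 (final vowel raising): /o/ is a mid vowel in word-final position, so it raises to [u]. /paazvedabopidivoo/ → paazvedabopidivou.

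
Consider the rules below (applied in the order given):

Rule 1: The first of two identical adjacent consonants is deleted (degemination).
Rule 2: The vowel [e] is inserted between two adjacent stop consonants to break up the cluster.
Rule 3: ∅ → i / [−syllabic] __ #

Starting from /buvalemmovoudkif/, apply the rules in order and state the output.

buvalemovoudekifi

Rule 1 (degemination): /mm/ is a geminate; the first /m/ deletes. /buvalemmovoudkif/ → buvalemovoudkif.
Rule 2 (stop-cluster e-epenthesis): /d/ and /k/ form a stop–stop cluster, so [e] is inserted between them. /buvalemovoudkif/ → buvalemovoudekif.
Rule 3 (final i-epenthesis): the form ends in the consonant /f/, so [i] is inserted word-finally. /buvalemovoudekif/ → buvalemovoudekifi.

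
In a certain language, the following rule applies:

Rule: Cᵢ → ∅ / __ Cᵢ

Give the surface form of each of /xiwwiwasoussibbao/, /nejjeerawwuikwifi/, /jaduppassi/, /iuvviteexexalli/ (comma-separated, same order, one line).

xiwiwasousibao, nejeerawuikwifi, jadupasi, iuviteexexali

/xiwwiwasoussibbao/: /ww/ is a geminate; the first /w/ deletes. /ss/ is a geminate; the first /s/ deletes. /bb/ is a geminate; the first /b/ deletes. → [xiwiwasousibao].
/nejjeerawwuikwifi/: /jj/ is a geminate; the first /j/ deletes. /ww/ is a geminate; the first /w/ deletes. → [nejeerawuikwifi].
/jaduppassi/: /pp/ is a geminate; the first /p/ deletes. /ss/ is a geminate; the first /s/ deletes. → [jadupasi].
/iuvviteexexalli/: /vv/ is a geminate; the first /v/ deletes. /ll/ is a geminate; the first /l/ deletes. → [iuviteexexali].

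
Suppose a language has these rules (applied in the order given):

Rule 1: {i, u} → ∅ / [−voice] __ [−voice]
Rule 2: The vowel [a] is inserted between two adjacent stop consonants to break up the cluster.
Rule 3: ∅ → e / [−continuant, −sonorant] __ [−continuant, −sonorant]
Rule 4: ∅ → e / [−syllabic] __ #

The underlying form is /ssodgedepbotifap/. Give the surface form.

ssodagedepabotfape

Rule 1 (high vowel syncope): /i/ is a high vowel flanked by voiceless consonants /t/ and /f/, so it deletes. /ssodgedepbotifap/ → ssodgedepbotfap.
Rule 2 (stop-cluster a-epenthesis): /d/ and /g/ form a stop–stop cluster, so [a] is inserted between them. /p/ and /b/ form a stop–stop cluster, so [a] is inserted between them. /ssodgedepbotfap/ → ssodagedepabotfap.
Rule 3 (stop-cluster e-epenthesis): no segment meets the environment; /ssodagedepabotfap/ is unchanged.
Rule 4 (final e-epenthesis): the form ends in the consonant /p/, so [e] is inserted word-finally. /ssodagedepabotfap/ → ssodagedepabotfape.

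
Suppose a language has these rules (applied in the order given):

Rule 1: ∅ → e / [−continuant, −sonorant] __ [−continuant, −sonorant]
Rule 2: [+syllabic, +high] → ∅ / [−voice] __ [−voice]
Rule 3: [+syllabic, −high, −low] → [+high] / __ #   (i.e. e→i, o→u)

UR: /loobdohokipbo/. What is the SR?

Rule 1 (stop-cluster e-epenthesis): /b/ and /d/ form a stop–stop cluster, so [e] is inserted between them. /p/ and /b/ form a stop–stop cluster, so [e] is inserted between them. /loobdohokipbo/ → loobedohokipebo.
Rule 2 (high vowel syncope): /i/ is a high vowel flanked by voiceless consonants /k/ and /p/, so it deletes. /loobedohokipebo/ → loobedohokpebo.
Rule 3 (final vowel raising): /o/ is a mid vowel in word-final position, so it raises to [u]. /loobedohokpebo/ → loobedohokpebu.

loobedohokpebu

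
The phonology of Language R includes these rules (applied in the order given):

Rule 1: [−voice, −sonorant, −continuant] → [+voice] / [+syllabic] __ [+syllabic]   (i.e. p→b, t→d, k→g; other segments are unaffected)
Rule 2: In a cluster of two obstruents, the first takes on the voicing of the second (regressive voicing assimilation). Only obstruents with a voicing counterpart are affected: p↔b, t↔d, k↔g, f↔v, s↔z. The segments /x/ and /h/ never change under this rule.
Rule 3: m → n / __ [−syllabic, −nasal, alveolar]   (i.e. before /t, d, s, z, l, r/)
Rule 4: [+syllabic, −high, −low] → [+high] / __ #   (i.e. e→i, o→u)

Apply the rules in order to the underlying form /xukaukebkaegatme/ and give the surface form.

Rule 1 (intervocalic voicing): /k/ is a voiceless stop between vowels /u/ and /a/, so it voices to [g]. /k/ is a voiceless stop between vowels /u/ and /e/, so it voices to [g]. /xukaukebkaegatme/ → xugaugebkaegatme.
Rule 2 (regressive voicing assimilation): /b/ precedes the voiceless obstruent /k/, so it devoices to [p] by assimilation. /xugaugebkaegatme/ → xugaugepkaegatme.
Rule 3 (nasal place assimilation): no segment meets the environment; /xugaugepkaegatme/ is unchanged.
Rule 4 (final vowel raising): /e/ is a mid vowel in word-final position, so it raises to [i]. /xugaugepkaegatme/ → xugaugepkaegatmi.

xugaugepkaegatmi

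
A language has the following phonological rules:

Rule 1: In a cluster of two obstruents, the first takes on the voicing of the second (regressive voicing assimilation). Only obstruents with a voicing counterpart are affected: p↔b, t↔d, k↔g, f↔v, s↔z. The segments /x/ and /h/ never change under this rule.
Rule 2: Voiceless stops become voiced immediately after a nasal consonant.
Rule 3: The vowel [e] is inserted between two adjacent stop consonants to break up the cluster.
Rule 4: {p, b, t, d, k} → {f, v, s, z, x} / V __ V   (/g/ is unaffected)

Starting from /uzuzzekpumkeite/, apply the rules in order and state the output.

Rule 1 (regressive voicing assimilation): no segment meets the environment; /uzuzzekpumkeite/ is unchanged.
Rule 2 (post-nasal voicing): /k/ is a voiceless stop immediately after the nasal /m/, so it voices to [g]. /uzuzzekpumkeite/ → uzuzzekpumgeite.
Rule 3 (stop-cluster e-epenthesis): /k/ and /p/ form a stop–stop cluster, so [e] is inserted between them. /uzuzzekpumgeite/ → uzuzzekepumgeite.
Rule 4 (intervocalic spirantization): /k/ is a stop between vowels /e/ and /e/, so it spirantizes to the fricative [x]. /p/ is a stop between vowels /e/ and /u/, so it spirantizes to the fricative [f]. /t/ is a stop between vowels /i/ and /e/, so it spirantizes to the fricative [s]. /uzuzzekepumgeite/ → uzuzzexefumgeise.

uzuzzexefumgeise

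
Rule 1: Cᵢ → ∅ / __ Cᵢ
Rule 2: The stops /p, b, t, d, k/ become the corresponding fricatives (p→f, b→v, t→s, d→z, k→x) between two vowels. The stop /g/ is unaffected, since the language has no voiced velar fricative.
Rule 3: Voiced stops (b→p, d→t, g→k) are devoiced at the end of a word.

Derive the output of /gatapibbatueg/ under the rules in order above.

Rule 1 (degemination): /bb/ is a geminate; the first /b/ deletes. /gatapibbatueg/ → gatapibatueg.
Rule 2 (intervocalic spirantization): /t/ is a stop between vowels /a/ and /a/, so it spirantizes to the fricative [s]. /p/ is a stop between vowels /a/ and /i/, so it spirantizes to the fricative [f]. /b/ is a stop between vowels /i/ and /a/, so it spirantizes to the fricative [v]. /t/ is a stop between vowels /a/ and /u/, so it spirantizes to the fricative [s]. /gatapibatueg/ → gasafivasueg.
Rule 3 (final devoicing): /g/ is a voiced stop in word-final position, so it devoices to [k]. /gasafivasueg/ → gasafivasuek.

gasafivasuek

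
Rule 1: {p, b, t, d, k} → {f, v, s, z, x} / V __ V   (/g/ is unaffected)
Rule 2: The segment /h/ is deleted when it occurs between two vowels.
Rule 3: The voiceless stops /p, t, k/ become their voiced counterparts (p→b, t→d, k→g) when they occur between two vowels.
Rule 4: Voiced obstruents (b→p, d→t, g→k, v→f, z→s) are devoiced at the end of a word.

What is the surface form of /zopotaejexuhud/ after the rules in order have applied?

Rule 1 (intervocalic spirantization): /p/ is a stop between vowels /o/ and /o/, so it spirantizes to the fricative [f]. /t/ is a stop between vowels /o/ and /a/, so it spirantizes to the fricative [s]. /zopotaejexuhud/ → zofosaejexuhud.
Rule 2 (intervocalic h-deletion): /h/ occurs between vowels /u/ and /u/, so it deletes. /zofosaejexuhud/ → zofosaejexuud.
Rule 3 (intervocalic voicing): no segment meets the environment; /zofosaejexuud/ is unchanged.
Rule 4 (final devoicing): /d/ is a voiced obstruent in word-final position, so it devoices to [t]. /zofosaejexuud/ → zofosaejexuut.

zofosaejexuut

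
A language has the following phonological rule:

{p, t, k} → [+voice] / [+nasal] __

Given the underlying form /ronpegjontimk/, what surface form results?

/p/ is a voiceless stop immediately after the nasal /n/, so it voices to [b].
/t/ is a voiceless stop immediately after the nasal /n/, so it voices to [d].
/k/ is a voiceless stop immediately after the nasal /m/, so it voices to [g].
Surface form: [ronbegjondimg].

ronbegjondimg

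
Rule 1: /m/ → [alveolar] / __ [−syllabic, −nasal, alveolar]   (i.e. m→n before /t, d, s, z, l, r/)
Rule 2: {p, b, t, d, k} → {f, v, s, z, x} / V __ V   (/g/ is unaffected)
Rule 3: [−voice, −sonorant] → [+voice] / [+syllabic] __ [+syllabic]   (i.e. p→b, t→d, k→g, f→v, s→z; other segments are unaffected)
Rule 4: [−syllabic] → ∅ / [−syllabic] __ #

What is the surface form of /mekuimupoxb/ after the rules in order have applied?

Rule 1 (nasal place assimilation): no segment meets the environment; /mekuimupoxb/ is unchanged.
Rule 2 (intervocalic spirantization): /k/ is a stop between vowels /e/ and /u/, so it spirantizes to the fricative [x]. /p/ is a stop between vowels /u/ and /o/, so it spirantizes to the fricative [f]. /mekuimupoxb/ → mexuimufoxb.
Rule 3 (intervocalic voicing): /f/ is a voiceless obstruent between vowels /u/ and /o/, so it voices to [v]. /mexuimufoxb/ → mexuimuvoxb.
Rule 4 (final cluster simplification): /b/ is the second consonant of a word-final cluster /xb/, so it deletes. /mexuimuvoxb/ → mexuimuvox.

mexuimuvox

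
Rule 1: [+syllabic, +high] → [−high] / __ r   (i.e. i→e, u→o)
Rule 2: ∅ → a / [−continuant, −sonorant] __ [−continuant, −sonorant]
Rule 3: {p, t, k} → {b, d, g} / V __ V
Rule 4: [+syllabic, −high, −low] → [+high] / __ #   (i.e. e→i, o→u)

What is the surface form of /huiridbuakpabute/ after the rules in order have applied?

hueridabuagababudi

Rule 1 (pre-rhotic lowering): /i/ is a high vowel immediately before /r/, so it lowers to [e]. /huiridbuakpabute/ → hueridbuakpabute.
Rule 2 (stop-cluster a-epenthesis): /d/ and /b/ form a stop–stop cluster, so [a] is inserted between them. /k/ and /p/ form a stop–stop cluster, so [a] is inserted between them. /hueridbuakpabute/ → hueridabuakapabute.
Rule 3 (intervocalic voicing): /k/ is a voiceless stop between vowels /a/ and /a/, so it voices to [g]. /p/ is a voiceless stop between vowels /a/ and /a/, so it voices to [b]. /t/ is a voiceless stop between vowels /u/ and /e/, so it voices to [d]. /hueridabuakapabute/ → hueridabuagababude.
Rule 4 (final vowel raising): /e/ is a mid vowel in word-final position, so it raises to [i]. /hueridabuagababude/ → hueridabuagababudi.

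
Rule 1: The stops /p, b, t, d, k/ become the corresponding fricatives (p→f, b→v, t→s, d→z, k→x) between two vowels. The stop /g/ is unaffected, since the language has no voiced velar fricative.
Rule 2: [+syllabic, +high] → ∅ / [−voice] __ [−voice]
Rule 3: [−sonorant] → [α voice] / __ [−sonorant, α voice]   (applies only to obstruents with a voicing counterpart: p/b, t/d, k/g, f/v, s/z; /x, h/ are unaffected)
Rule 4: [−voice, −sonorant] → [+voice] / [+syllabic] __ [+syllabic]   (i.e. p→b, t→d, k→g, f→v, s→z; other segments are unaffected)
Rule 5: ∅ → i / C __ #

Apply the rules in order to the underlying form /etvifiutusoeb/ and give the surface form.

edviviussoebi

Rule 1 (intervocalic spirantization): /t/ is a stop between vowels /u/ and /u/, so it spirantizes to the fricative [s]. /etvifiutusoeb/ → etvifiususoeb.
Rule 2 (high vowel syncope): /u/ is a high vowel flanked by voiceless consonants /s/ and /s/, so it deletes. /etvifiususoeb/ → etvifiussoeb.
Rule 3 (regressive voicing assimilation): /t/ precedes the voiced obstruent /v/, so it voices to [d] by assimilation. /etvifiussoeb/ → edvifiussoeb.
Rule 4 (intervocalic voicing): /f/ is a voiceless obstruent between vowels /i/ and /i/, so it voices to [v]. /edvifiussoeb/ → edviviussoeb.
Rule 5 (final i-epenthesis): the form ends in the consonant /b/, so [i] is inserted word-finally. /edviviussoeb/ → edviviussoebi.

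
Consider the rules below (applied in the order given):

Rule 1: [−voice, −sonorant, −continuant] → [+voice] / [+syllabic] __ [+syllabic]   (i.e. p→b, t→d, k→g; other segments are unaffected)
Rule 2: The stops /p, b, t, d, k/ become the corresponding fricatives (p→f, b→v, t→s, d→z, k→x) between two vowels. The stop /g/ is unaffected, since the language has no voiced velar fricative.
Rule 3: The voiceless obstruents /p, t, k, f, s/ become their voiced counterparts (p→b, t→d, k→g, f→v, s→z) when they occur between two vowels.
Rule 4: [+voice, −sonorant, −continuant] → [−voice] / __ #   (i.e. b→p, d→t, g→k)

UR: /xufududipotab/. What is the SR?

xuvuzuzivozap

Rule 1 (intervocalic voicing): /p/ is a voiceless stop between vowels /i/ and /o/, so it voices to [b]. /t/ is a voiceless stop between vowels /o/ and /a/, so it voices to [d]. /xufududipotab/ → xufududibodab.
Rule 2 (intervocalic spirantization): /d/ is a stop between vowels /u/ and /u/, so it spirantizes to the fricative [z]. /d/ is a stop between vowels /u/ and /i/, so it spirantizes to the fricative [z]. /b/ is a stop between vowels /i/ and /o/, so it spirantizes to the fricative [v]. /d/ is a stop between vowels /o/ and /a/, so it spirantizes to the fricative [z]. /xufududibodab/ → xufuzuzivozab.
Rule 3 (intervocalic voicing): /f/ is a voiceless obstruent between vowels /u/ and /u/, so it voices to [v]. /xufuzuzivozab/ → xuvuzuzivozab.
Rule 4 (final devoicing): /b/ is a voiced stop in word-final position, so it devoices to [p]. /xuvuzuzivozab/ → xuvuzuzivozap.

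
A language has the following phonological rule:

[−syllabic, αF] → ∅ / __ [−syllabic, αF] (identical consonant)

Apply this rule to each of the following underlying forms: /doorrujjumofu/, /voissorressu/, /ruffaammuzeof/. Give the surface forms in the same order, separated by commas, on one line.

doorujumofu, voisoresu, rufaamuzeof

/doorrujjumofu/: /rr/ is a geminate; the first /r/ deletes. /jj/ is a geminate; the first /j/ deletes. → [doorujumofu].
/voissorressu/: /ss/ is a geminate; the first /s/ deletes. /rr/ is a geminate; the first /r/ deletes. /ss/ is a geminate; the first /s/ deletes. → [voisoresu].
/ruffaammuzeof/: /ff/ is a geminate; the first /f/ deletes. /mm/ is a geminate; the first /m/ deletes. → [rufaamuzeof].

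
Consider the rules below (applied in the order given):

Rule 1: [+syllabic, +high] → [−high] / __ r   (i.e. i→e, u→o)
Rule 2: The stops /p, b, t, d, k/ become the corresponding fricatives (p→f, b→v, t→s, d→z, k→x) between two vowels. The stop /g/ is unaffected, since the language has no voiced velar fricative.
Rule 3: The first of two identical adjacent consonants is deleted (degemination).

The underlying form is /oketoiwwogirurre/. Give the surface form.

oxesoiwogerore

Rule 1 (pre-rhotic lowering): /i/ is a high vowel immediately before /r/, so it lowers to [e]. /u/ is a high vowel immediately before /r/, so it lowers to [o]. /oketoiwwogirurre/ → oketoiwwogerorre.
Rule 2 (intervocalic spirantization): /k/ is a stop between vowels /o/ and /e/, so it spirantizes to the fricative [x]. /t/ is a stop between vowels /e/ and /o/, so it spirantizes to the fricative [s]. /oketoiwwogerorre/ → oxesoiwwogerorre.
Rule 3 (degemination): /ww/ is a geminate; the first /w/ deletes. /rr/ is a geminate; the first /r/ deletes. /oxesoiwwogerorre/ → oxesoiwogerore.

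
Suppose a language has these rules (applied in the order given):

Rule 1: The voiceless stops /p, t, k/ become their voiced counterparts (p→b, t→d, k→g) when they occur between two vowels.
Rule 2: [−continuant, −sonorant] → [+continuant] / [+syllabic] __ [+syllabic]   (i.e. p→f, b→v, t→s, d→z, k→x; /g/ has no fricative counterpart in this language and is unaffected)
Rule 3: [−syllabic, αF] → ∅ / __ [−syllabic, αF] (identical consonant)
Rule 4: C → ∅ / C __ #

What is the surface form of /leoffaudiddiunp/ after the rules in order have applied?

leofauzidiun

Rule 1 (intervocalic voicing): no segment meets the environment; /leoffaudiddiunp/ is unchanged.
Rule 2 (intervocalic spirantization): /d/ is a stop between vowels /u/ and /i/, so it spirantizes to the fricative [z]. /leoffaudiddiunp/ → leoffauziddiunp.
Rule 3 (degemination): /ff/ is a geminate; the first /f/ deletes. /dd/ is a geminate; the first /d/ deletes. /leoffauziddiunp/ → leofauzidiunp.
Rule 4 (final cluster simplification): /p/ is the second consonant of a word-final cluster /np/, so it deletes. /leofauzidiunp/ → leofauzidiun.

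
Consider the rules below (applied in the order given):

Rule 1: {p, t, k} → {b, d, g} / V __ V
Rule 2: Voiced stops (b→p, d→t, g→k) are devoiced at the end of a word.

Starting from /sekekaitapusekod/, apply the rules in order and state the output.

Rule 1 (intervocalic voicing): /k/ is a voiceless stop between vowels /e/ and /e/, so it voices to [g]. /k/ is a voiceless stop between vowels /e/ and /a/, so it voices to [g]. /t/ is a voiceless stop between vowels /i/ and /a/, so it voices to [d]. /p/ is a voiceless stop between vowels /a/ and /u/, so it voices to [b]. /k/ is a voiceless stop between vowels /e/ and /o/, so it voices to [g]. /sekekaitapusekod/ → segegaidabusegod.
Rule 2 (final devoicing): /d/ is a voiced stop in word-final position, so it devoices to [t]. /segegaidabusegod/ → segegaidabusegot.

segegaidabusegot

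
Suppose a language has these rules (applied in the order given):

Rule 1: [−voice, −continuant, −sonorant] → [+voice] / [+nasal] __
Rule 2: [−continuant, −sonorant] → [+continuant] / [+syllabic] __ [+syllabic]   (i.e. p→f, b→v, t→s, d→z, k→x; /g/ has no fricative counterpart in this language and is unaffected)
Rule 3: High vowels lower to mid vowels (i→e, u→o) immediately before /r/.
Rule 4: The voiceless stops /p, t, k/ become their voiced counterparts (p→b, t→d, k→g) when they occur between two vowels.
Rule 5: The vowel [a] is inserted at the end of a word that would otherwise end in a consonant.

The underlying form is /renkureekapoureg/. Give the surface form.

Rule 1 (post-nasal voicing): /k/ is a voiceless stop immediately after the nasal /n/, so it voices to [g]. /renkureekapoureg/ → rengureekapoureg.
Rule 2 (intervocalic spirantization): /k/ is a stop between vowels /e/ and /a/, so it spirantizes to the fricative [x]. /p/ is a stop between vowels /a/ and /o/, so it spirantizes to the fricative [f]. /rengureekapoureg/ → rengureexafoureg.
Rule 3 (pre-rhotic lowering): /u/ is a high vowel immediately before /r/, so it lowers to [o]. /u/ is a high vowel immediately before /r/, so it lowers to [o]. /rengureexafoureg/ → rengoreexafooreg.
Rule 4 (intervocalic voicing): no segment meets the environment; /rengoreexafooreg/ is unchanged.
Rule 5 (final a-epenthesis): the form ends in the consonant /g/, so [a] is inserted word-finally. /rengoreexafooreg/ → rengoreexafoorega.

rengoreexafoorega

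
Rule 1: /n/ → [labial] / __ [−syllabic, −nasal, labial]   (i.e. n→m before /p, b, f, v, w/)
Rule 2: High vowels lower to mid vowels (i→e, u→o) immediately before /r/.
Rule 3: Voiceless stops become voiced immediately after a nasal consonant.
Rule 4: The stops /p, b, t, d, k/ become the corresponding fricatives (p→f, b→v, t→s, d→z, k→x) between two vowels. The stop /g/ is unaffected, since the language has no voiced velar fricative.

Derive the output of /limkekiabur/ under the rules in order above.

Rule 1 (nasal place assimilation): no segment meets the environment; /limkekiabur/ is unchanged.
Rule 2 (pre-rhotic lowering): /u/ is a high vowel immediately before /r/, so it lowers to [o]. /limkekiabur/ → limkekiabor.
Rule 3 (post-nasal voicing): /k/ is a voiceless stop immediately after the nasal /m/, so it voices to [g]. /limkekiabor/ → limgekiabor.
Rule 4 (intervocalic spirantization): /k/ is a stop between vowels /e/ and /i/, so it spirantizes to the fricative [x]. /b/ is a stop between vowels /a/ and /o/, so it spirantizes to the fricative [v]. /limgekiabor/ → limgexiavor.

limgexiavor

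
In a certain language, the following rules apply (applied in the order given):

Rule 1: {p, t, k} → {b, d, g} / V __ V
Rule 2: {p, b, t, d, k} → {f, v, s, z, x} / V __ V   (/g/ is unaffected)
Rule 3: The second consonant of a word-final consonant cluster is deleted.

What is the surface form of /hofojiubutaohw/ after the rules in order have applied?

Rule 1 (intervocalic voicing): /t/ is a voiceless stop between vowels /u/ and /a/, so it voices to [d]. /hofojiubutaohw/ → hofojiubudaohw.
Rule 2 (intervocalic spirantization): /b/ is a stop between vowels /u/ and /u/, so it spirantizes to the fricative [v]. /d/ is a stop between vowels /u/ and /a/, so it spirantizes to the fricative [z]. /hofojiubudaohw/ → hofojiuvuzaohw.
Rule 3 (final cluster simplification): /w/ is the second consonant of a word-final cluster /hw/, so it deletes. /hofojiuvuzaohw/ → hofojiuvuzaoh.

hofojiuvuzaoh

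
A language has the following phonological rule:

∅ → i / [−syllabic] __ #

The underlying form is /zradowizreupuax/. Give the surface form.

the form ends in the consonant /x/, so [i] is inserted word-finally.
Surface form: [zradowizreupuaxi].

zradowizreupuaxi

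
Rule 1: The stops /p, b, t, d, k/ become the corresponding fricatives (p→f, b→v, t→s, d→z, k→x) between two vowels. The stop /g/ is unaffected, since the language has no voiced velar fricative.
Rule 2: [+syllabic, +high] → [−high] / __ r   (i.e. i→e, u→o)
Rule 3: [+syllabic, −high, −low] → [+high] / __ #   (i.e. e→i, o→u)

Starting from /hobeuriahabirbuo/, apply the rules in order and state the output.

Rule 1 (intervocalic spirantization): /b/ is a stop between vowels /o/ and /e/, so it spirantizes to the fricative [v]. /b/ is a stop between vowels /a/ and /i/, so it spirantizes to the fricative [v]. /hobeuriahabirbuo/ → hoveuriahavirbuo.
Rule 2 (pre-rhotic lowering): /u/ is a high vowel immediately before /r/, so it lowers to [o]. /i/ is a high vowel immediately before /r/, so it lowers to [e]. /hoveuriahavirbuo/ → hoveoriahaverbuo.
Rule 3 (final vowel raising): /o/ is a mid vowel in word-final position, so it raises to [u]. /hoveoriahaverbuo/ → hoveoriahaverbuu.

hoveoriahaverbuu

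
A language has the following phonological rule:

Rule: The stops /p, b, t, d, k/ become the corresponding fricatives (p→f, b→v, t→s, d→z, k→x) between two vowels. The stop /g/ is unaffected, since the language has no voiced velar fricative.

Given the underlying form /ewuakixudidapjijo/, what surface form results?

ewuaxixuzizapjijo

Scanning /ewuakixudidapjijo/: /k/ is a stop between vowels /a/ and /i/, so it spirantizes to the fricative [x]; /d/ is a stop between vowels /u/ and /i/, so it spirantizes to the fricative [z]; /d/ is a stop between vowels /i/ and /a/, so it spirantizes to the fricative [z]; /p/ at position 13 is not in the conditioning environment.
Result: [ewuaxixuzizapjijo].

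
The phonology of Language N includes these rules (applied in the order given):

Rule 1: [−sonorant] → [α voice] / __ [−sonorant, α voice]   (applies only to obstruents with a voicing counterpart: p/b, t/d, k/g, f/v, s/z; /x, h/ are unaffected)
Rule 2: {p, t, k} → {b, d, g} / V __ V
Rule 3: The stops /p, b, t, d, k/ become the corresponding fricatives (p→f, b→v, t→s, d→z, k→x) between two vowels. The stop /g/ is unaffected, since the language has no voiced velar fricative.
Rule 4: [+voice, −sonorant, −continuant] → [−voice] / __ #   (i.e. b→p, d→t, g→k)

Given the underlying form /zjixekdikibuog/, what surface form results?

zjixegdigivuok

Rule 1 (regressive voicing assimilation): /k/ precedes the voiced obstruent /d/, so it voices to [g] by assimilation. /zjixekdikibuog/ → zjixegdikibuog.
Rule 2 (intervocalic voicing): /k/ is a voiceless stop between vowels /i/ and /i/, so it voices to [g]. /zjixegdikibuog/ → zjixegdigibuog.
Rule 3 (intervocalic spirantization): /b/ is a stop between vowels /i/ and /u/, so it spirantizes to the fricative [v]. /zjixegdigibuog/ → zjixegdigivuog.
Rule 4 (final devoicing): /g/ is a voiced stop in word-final position, so it devoices to [k]. /zjixegdigivuog/ → zjixegdigivuok.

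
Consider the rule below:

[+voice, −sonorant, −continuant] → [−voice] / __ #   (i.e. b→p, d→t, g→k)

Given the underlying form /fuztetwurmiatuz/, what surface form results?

No segment of /fuztetwurmiatuz/ meets the structural description of the rule, so the form surfaces unchanged.

fuztetwurmiatuz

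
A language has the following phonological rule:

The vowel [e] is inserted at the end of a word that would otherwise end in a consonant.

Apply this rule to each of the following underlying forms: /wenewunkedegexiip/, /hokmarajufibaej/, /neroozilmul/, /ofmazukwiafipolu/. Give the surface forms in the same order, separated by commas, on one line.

wenewunkedegexiipe, hokmarajufibaeje, neroozilmule, ofmazukwiafipolu

/wenewunkedegexiip/: the form ends in the consonant /p/, so [e] is inserted word-finally. → [wenewunkedegexiipe].
/hokmarajufibaej/: the form ends in the consonant /j/, so [e] is inserted word-finally. → [hokmarajufibaeje].
/neroozilmul/: the form ends in the consonant /l/, so [e] is inserted word-finally. → [neroozilmule].
/ofmazukwiafipolu/: the rule's environment is not met; surfaces unchanged as [ofmazukwiafipolu].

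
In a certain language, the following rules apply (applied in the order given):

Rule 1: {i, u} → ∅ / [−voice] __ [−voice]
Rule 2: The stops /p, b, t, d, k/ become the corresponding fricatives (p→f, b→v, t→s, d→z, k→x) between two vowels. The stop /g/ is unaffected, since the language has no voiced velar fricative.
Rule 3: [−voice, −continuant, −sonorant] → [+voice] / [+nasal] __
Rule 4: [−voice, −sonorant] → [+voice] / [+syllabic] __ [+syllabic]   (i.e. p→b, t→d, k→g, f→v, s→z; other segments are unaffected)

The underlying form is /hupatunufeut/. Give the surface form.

hpazunuveut

Rule 1 (high vowel syncope): /u/ is a high vowel flanked by voiceless consonants /h/ and /p/, so it deletes. /hupatunufeut/ → hpatunufeut.
Rule 2 (intervocalic spirantization): /t/ is a stop between vowels /a/ and /u/, so it spirantizes to the fricative [s]. /hpatunufeut/ → hpasunufeut.
Rule 3 (post-nasal voicing): no segment meets the environment; /hpasunufeut/ is unchanged.
Rule 4 (intervocalic voicing): /s/ is a voiceless obstruent between vowels /a/ and /u/, so it voices to [z]. /f/ is a voiceless obstruent between vowels /u/ and /e/, so it voices to [v]. /hpasunufeut/ → hpazunuveut.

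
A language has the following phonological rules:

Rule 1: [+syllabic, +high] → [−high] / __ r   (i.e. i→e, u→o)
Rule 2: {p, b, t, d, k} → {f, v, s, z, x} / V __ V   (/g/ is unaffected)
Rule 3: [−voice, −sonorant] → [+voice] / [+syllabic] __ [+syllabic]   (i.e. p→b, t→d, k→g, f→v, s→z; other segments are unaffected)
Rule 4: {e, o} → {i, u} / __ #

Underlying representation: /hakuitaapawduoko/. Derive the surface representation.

Rule 1 (pre-rhotic lowering): no segment meets the environment; /hakuitaapawduoko/ is unchanged.
Rule 2 (intervocalic spirantization): /k/ is a stop between vowels /a/ and /u/, so it spirantizes to the fricative [x]. /t/ is a stop between vowels /i/ and /a/, so it spirantizes to the fricative [s]. /p/ is a stop between vowels /a/ and /a/, so it spirantizes to the fricative [f]. /k/ is a stop between vowels /o/ and /o/, so it spirantizes to the fricative [x]. /hakuitaapawduoko/ → haxuisaafawduoxo.
Rule 3 (intervocalic voicing): /s/ is a voiceless obstruent between vowels /i/ and /a/, so it voices to [z]. /f/ is a voiceless obstruent between vowels /a/ and /a/, so it voices to [v]. /haxuisaafawduoxo/ → haxuizaavawduoxo.
Rule 4 (final vowel raising): /o/ is a mid vowel in word-final position, so it raises to [u]. /haxuizaavawduoxo/ → haxuizaavawduoxu.

haxuizaavawduoxu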